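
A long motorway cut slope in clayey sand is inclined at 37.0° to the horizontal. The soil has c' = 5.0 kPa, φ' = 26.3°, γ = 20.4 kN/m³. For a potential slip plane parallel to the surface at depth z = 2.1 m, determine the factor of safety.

For an infinite slope with a slip plane parallel to the surface (no pore pressure): FS = [c' + γz cos²β tanφ'] / [γz sinβ cosβ].
γz = 20.4·2.1 = 42.84 kN/m²
Numerator = 5.0 + 42.84·cos²37.0°·tan26.3° = 5.0 + 42.84·0.6378·0.4942 = 18.504 kPa
Denominator = 42.84·sin37.0°·cos37.0° = 42.84·0.6018·0.7986 = 20.590 kPa
FS = 18.504 / 20.590 = 0.899

FS = 0.90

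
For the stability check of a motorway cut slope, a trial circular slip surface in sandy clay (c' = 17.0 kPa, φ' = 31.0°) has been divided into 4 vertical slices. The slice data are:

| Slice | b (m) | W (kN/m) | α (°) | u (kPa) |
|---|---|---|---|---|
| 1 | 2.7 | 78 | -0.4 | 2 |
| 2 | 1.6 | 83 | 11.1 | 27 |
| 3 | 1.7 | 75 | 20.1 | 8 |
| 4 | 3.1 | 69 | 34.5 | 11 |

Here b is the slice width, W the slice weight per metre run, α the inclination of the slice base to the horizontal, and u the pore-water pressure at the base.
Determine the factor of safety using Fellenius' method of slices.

Ordinary method of slices: FS = Σ[c'·Δl_i + (W_i cosα_i − u_i·Δl_i)·tanφ'] / Σ W_i sinα_i, with Δl_i = b_i / cosα_i.
Slice 1: Δl = 2.7/cos(-0.4°) = 2.700 m; N'_1 = 78·cos(-0.4°) − 2·2.700 = 72.6; c'Δl = 45.90; W sinα = -0.5
Slice 2: Δl = 1.6/cos11.1° = 1.631 m; N'_2 = 83·cos11.1° − 27·1.631 = 37.4; c'Δl = 27.72; W sinα = 16.0
Slice 3: Δl = 1.7/cos20.1° = 1.810 m; N'_3 = 75·cos20.1° − 8·1.810 = 56.0; c'Δl = 30.77; W sinα = 25.8
Slice 4: Δl = 3.1/cos34.5° = 3.762 m; N'_4 = 69·cos34.5° − 11·3.762 = 15.5; c'Δl = 63.95; W sinα = 39.1
Σc'Δl = 168.3 kN/m; ΣN' = 181.5 kN/m; ΣW sinα = 80.3 kN/m
Resisting = 168.3 + 181.5·tan31.0° = 168.3 + 109.0 = 277.4 kN/m
FS = 277.4 / 80.3 = 3.455

FS = 3.45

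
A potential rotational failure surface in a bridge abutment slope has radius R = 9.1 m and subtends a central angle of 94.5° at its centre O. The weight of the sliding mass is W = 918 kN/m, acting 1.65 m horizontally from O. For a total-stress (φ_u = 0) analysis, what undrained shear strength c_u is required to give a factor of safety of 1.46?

FS = c_u·L_a·R / (W·d), so c_u = FS·W·d / (L_a·R).
Arc length L_a = R·θ = 9.1·(94.5°·π/180) = 9.1·1.6493 = 15.01 m
c_u = 1.46·918·1.65 / (15.01·9.1) = 2211.5 / 136.58 = 16.19 kPa

c_u = 16.2 kPa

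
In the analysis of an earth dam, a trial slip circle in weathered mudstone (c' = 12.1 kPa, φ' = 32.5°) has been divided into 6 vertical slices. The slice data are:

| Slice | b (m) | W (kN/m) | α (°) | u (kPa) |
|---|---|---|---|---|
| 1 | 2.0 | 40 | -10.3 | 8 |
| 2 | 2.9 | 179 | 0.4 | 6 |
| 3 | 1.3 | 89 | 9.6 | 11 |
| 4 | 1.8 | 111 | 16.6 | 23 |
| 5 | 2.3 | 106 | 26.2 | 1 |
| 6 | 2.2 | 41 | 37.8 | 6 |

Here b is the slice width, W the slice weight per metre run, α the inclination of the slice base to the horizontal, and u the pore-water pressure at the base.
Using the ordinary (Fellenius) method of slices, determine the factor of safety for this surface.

FS = 3.88

Ordinary method of slices: FS = Σ[c'·Δl_i + (W_i cosα_i − u_i·Δl_i)·tanφ'] / Σ W_i sinα_i, with Δl_i = b_i / cosα_i.
Slice 1: Δl = 2.0/cos(-10.3°) = 2.033 m; N'_1 = 40·cos(-10.3°) − 8·2.033 = 23.1; c'Δl = 24.60; W sinα = -7.2
Slice 2: Δl = 2.9/cos0.4° = 2.900 m; N'_2 = 179·cos0.4° − 6·2.900 = 161.6; c'Δl = 35.09; W sinα = 1.2
Slice 3: Δl = 1.3/cos9.6° = 1.318 m; N'_3 = 89·cos9.6° − 11·1.318 = 73.3; c'Δl = 15.95; W sinα = 14.8
Slice 4: Δl = 1.8/cos16.6° = 1.878 m; N'_4 = 111·cos16.6° − 23·1.878 = 63.2; c'Δl = 22.73; W sinα = 31.7
Slice 5: Δl = 2.3/cos26.2° = 2.563 m; N'_5 = 106·cos26.2° − 1·2.563 = 92.5; c'Δl = 31.02; W sinα = 46.8
Slice 6: Δl = 2.2/cos37.8° = 2.784 m; N'_6 = 41·cos37.8° − 6·2.784 = 15.7; c'Δl = 33.69; W sinα = 25.1
Σc'Δl = 163.1 kN/m; ΣN' = 429.3 kN/m; ΣW sinα = 112.6 kN/m
Resisting = 163.1 + 429.3·tan32.5° = 163.1 + 273.5 = 436.6 kN/m
FS = 436.6 / 112.6 = 3.878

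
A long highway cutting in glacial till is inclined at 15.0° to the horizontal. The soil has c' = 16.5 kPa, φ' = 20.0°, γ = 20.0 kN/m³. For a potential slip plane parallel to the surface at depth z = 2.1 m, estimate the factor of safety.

FS = 2.93

For an infinite slope with a slip plane parallel to the surface (no pore pressure): FS = [c' + γz cos²β tanφ'] / [γz sinβ cosβ].
γz = 20.0·2.1 = 42.00 kN/m²
Numerator = 16.5 + 42.00·cos²15.0°·tan20.0° = 16.5 + 42.00·0.9330·0.3640 = 30.763 kPa
Denominator = 42.00·sin15.0°·cos15.0° = 42.00·0.2588·0.9659 = 10.500 kPa
FS = 30.763 / 10.500 = 2.930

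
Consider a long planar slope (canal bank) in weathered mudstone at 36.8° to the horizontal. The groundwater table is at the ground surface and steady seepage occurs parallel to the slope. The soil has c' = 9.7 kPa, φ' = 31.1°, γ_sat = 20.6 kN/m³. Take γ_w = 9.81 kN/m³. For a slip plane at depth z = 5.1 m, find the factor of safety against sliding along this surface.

With seepage parallel to the slope and the water table at the surface, the effective normal stress on the slip plane uses the buoyant unit weight γ' = γ_sat − γ_w while the driving shear stress uses γ_sat:
FS = [c' + γ' z cos²β tanφ'] / [γ_sat z sinβ cosβ]
γ' = 20.6 − 9.81 = 10.79 kN/m³
Numerator = 9.7 + 10.79·5.1·cos²36.8°·tan31.1° = 9.7 + 10.79·5.1·0.6412·0.6032 = 30.984 kPa
Denominator = 20.6·5.1·sin36.8°·cos36.8° = 20.6·5.1·0.5990·0.8007 = 50.393 kPa
FS = 30.984 / 50.393 = 0.615

FS = 0.61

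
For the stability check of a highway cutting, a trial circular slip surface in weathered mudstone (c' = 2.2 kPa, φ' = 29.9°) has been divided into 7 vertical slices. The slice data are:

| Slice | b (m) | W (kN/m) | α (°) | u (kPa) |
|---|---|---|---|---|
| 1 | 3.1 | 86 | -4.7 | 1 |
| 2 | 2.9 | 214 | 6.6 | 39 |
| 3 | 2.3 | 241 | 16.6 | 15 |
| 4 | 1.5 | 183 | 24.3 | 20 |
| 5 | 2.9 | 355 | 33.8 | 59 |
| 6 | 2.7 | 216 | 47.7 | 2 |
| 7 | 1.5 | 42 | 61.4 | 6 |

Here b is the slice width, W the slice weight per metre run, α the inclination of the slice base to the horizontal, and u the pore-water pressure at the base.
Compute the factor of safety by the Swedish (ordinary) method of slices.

FS = 0.85

Ordinary method of slices: FS = Σ[c'·Δl_i + (W_i cosα_i − u_i·Δl_i)·tanφ'] / Σ W_i sinα_i, with Δl_i = b_i / cosα_i.
Slice 1: Δl = 3.1/cos(-4.7°) = 3.110 m; N'_1 = 86·cos(-4.7°) − 1·3.110 = 82.6; c'Δl = 6.84; W sinα = -7.0
Slice 2: Δl = 2.9/cos6.6° = 2.919 m; N'_2 = 214·cos6.6° − 39·2.919 = 98.7; c'Δl = 6.42; W sinα = 24.6
Slice 3: Δl = 2.3/cos16.6° = 2.400 m; N'_3 = 241·cos16.6° − 15·2.400 = 195.0; c'Δl = 5.28; W sinα = 68.9
Slice 4: Δl = 1.5/cos24.3° = 1.646 m; N'_4 = 183·cos24.3° − 20·1.646 = 133.9; c'Δl = 3.62; W sinα = 75.3
Slice 5: Δl = 2.9/cos33.8° = 3.490 m; N'_5 = 355·cos33.8° − 59·3.490 = 89.1; c'Δl = 7.68; W sinα = 197.5
Slice 6: Δl = 2.7/cos47.7° = 4.012 m; N'_6 = 216·cos47.7° − 2·4.012 = 137.3; c'Δl = 8.83; W sinα = 159.8
Slice 7: Δl = 1.5/cos61.4° = 3.134 m; N'_7 = 42·cos61.4° − 6·3.134 = 1.3; c'Δl = 6.89; W sinα = 36.9
Σc'Δl = 45.6 kN/m; ΣN' = 737.9 kN/m; ΣW sinα = 555.8 kN/m
Resisting = 45.6 + 737.9·tan29.9° = 45.6 + 424.3 = 469.9 kN/m
FS = 469.9 / 555.8 = 0.845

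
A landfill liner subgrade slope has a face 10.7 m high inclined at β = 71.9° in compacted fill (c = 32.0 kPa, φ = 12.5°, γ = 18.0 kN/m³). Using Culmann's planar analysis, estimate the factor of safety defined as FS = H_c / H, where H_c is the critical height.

FS = 1.26

H_c = (4c/γ) · sinβ cosφ / [1 − cos(β − φ)]
    = (4·32.0/18.0) · sin71.9°·cos12.5° / [1 − cos59.4°]
    = 7.111 · 0.9280 / 0.4910 = 13.44 m
FS = H_c / H = 13.44 / 10.7 = 1.256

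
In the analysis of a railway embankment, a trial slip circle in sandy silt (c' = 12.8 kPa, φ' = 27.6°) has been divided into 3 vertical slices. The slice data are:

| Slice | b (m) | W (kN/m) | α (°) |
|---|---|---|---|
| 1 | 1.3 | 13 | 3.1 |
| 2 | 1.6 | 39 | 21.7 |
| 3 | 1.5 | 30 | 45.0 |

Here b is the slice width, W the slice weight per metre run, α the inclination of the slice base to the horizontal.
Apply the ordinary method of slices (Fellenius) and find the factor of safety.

Ordinary method of slices: FS = Σ[c'·Δl_i + (W_i cosα_i)·tanφ'] / Σ W_i sinα_i, with Δl_i = b_i / cosα_i.
Slice 1: Δl = 1.3/cos3.1° = 1.302 m; N'_1 = 13·cos3.1° = 13.0; c'Δl = 16.66; W sinα = 0.7
Slice 2: Δl = 1.6/cos21.7° = 1.722 m; N'_2 = 39·cos21.7° = 36.2; c'Δl = 22.04; W sinα = 14.4
Slice 3: Δl = 1.5/cos45.0° = 2.121 m; N'_3 = 30·cos45.0° = 21.2; c'Δl = 27.15; W sinα = 21.2
Σc'Δl = 65.9 kN/m; ΣN' = 70.4 kN/m; ΣW sinα = 36.3 kN/m
Resisting = 65.9 + 70.4·tan27.6° = 65.9 + 36.8 = 102.7 kN/m
FS = 102.7 / 36.3 = 2.826

FS = 2.83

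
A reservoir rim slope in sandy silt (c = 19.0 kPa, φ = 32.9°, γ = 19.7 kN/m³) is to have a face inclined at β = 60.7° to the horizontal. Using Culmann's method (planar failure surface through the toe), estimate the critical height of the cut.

H_c = 24.47 m

Culmann's analysis gives the critical failure plane at α_cr = (β + φ)/2 = (60.7 + 32.9)/2 = 46.8°, and the critical height
H_c = (4c/γ) · sinβ cosφ / [1 − cos(β − φ)]
    = (4·19.0/19.7) · sin60.7°·cos32.9° / [1 − cos(27.8°)]
    = 3.858 · 0.8721·0.8396 / [1 − 0.8846]
    = 3.858 · 0.7322 / 0.1154
    = 24.47 m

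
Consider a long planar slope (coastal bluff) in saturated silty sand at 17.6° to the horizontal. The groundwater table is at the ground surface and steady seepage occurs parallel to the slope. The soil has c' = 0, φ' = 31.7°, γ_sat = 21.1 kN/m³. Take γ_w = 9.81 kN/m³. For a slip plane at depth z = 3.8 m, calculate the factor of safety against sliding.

With seepage parallel to the slope and the water table at the surface, the effective normal stress on the slip plane uses the buoyant unit weight γ' = γ_sat − γ_w while the driving shear stress uses γ_sat:
FS = [c' + γ' z cos²β tanφ'] / [γ_sat z sinβ cosβ]
(For c' = 0 this reduces to FS = (γ'/γ_sat)·tanφ'/tanβ.)
γ' = 21.1 − 9.81 = 11.29 kN/m³
Numerator = 0.0 + 11.29·3.8·cos²17.6°·tan31.7° = 0.0 + 11.29·3.8·0.9086·0.6176 = 24.074 kPa
Denominator = 21.1·3.8·sin17.6°·cos17.6° = 21.1·3.8·0.3024·0.9532 = 23.109 kPa
FS = 24.074 / 23.109 = 1.042

FS = 1.04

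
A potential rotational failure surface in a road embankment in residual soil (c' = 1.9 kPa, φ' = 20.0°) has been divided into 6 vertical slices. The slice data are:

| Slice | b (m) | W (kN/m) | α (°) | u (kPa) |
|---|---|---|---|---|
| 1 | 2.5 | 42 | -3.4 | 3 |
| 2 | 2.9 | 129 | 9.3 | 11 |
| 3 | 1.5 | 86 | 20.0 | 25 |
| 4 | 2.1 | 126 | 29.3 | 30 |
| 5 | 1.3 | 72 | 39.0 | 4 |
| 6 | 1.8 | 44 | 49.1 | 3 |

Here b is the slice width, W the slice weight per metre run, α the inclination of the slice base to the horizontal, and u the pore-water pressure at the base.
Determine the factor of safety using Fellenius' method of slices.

Ordinary method of slices: FS = Σ[c'·Δl_i + (W_i cosα_i − u_i·Δl_i)·tanφ'] / Σ W_i sinα_i, with Δl_i = b_i / cosα_i.
Slice 1: Δl = 2.5/cos(-3.4°) = 2.504 m; N'_1 = 42·cos(-3.4°) − 3·2.504 = 34.4; c'Δl = 4.76; W sinα = -2.5
Slice 2: Δl = 2.9/cos9.3° = 2.939 m; N'_2 = 129·cos9.3° − 11·2.939 = 95.0; c'Δl = 5.58; W sinα = 20.8
Slice 3: Δl = 1.5/cos20.0° = 1.596 m; N'_3 = 86·cos20.0° − 25·1.596 = 40.9; c'Δl = 3.03; W sinα = 29.4
Slice 4: Δl = 2.1/cos29.3° = 2.408 m; N'_4 = 126·cos29.3° − 30·2.408 = 37.6; c'Δl = 4.58; W sinα = 61.7
Slice 5: Δl = 1.3/cos39.0° = 1.673 m; N'_5 = 72·cos39.0° − 4·1.673 = 49.3; c'Δl = 3.18; W sinα = 45.3
Slice 6: Δl = 1.8/cos49.1° = 2.749 m; N'_6 = 44·cos49.1° − 3·2.749 = 20.6; c'Δl = 5.22; W sinα = 33.3
Σc'Δl = 26.4 kN/m; ΣN' = 277.8 kN/m; ΣW sinα = 188.0 kN/m
Resisting = 26.4 + 277.8·tan20.0° = 26.4 + 101.1 = 127.4 kN/m
FS = 127.4 / 188.0 = 0.678

FS = 0.68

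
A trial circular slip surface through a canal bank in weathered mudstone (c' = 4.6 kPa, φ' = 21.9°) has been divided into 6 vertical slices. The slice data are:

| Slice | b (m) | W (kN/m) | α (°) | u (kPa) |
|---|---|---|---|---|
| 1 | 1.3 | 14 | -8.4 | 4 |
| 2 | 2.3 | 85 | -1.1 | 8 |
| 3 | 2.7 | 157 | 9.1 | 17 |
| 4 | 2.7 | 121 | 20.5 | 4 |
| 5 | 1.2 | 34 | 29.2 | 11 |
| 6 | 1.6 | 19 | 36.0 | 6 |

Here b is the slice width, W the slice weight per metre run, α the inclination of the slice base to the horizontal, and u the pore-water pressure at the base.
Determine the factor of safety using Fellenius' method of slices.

FS = 1.97

Ordinary method of slices: FS = Σ[c'·Δl_i + (W_i cosα_i − u_i·Δl_i)·tanφ'] / Σ W_i sinα_i, with Δl_i = b_i / cosα_i.
Slice 1: Δl = 1.3/cos(-8.4°) = 1.314 m; N'_1 = 14·cos(-8.4°) − 4·1.314 = 8.6; c'Δl = 6.04; W sinα = -2.0
Slice 2: Δl = 2.3/cos(-1.1°) = 2.300 m; N'_2 = 85·cos(-1.1°) − 8·2.300 = 66.6; c'Δl = 10.58; W sinα = -1.6
Slice 3: Δl = 2.7/cos9.1° = 2.734 m; N'_3 = 157·cos9.1° − 17·2.734 = 108.5; c'Δl = 12.58; W sinα = 24.8
Slice 4: Δl = 2.7/cos20.5° = 2.883 m; N'_4 = 121·cos20.5° − 4·2.883 = 101.8; c'Δl = 13.26; W sinα = 42.4
Slice 5: Δl = 1.2/cos29.2° = 1.375 m; N'_5 = 34·cos29.2° − 11·1.375 = 14.6; c'Δl = 6.32; W sinα = 16.6
Slice 6: Δl = 1.6/cos36.0° = 1.978 m; N'_6 = 19·cos36.0° − 6·1.978 = 3.5; c'Δl = 9.10; W sinα = 11.2
Σc'Δl = 57.9 kN/m; ΣN' = 303.6 kN/m; ΣW sinα = 91.3 kN/m
Resisting = 57.9 + 303.6·tan21.9° = 57.9 + 122.0 = 179.9 kN/m
FS = 179.9 / 91.3 = 1.971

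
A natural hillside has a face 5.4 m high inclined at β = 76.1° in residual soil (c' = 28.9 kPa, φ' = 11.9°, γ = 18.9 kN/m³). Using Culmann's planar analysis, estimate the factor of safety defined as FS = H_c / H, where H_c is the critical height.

H_c = (4c'/γ) · sinβ cosφ' / [1 − cos(β − φ')]
    = (4·28.9/18.9) · sin76.1°·cos11.9° / [1 − cos64.2°]
    = 6.116 · 0.9499 / 0.5648 = 10.29 m
FS = H_c / H = 10.29 / 5.4 = 1.905

FS = 1.90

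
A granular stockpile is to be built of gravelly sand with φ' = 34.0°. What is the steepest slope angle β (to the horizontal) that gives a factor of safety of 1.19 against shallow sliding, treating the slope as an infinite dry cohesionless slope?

β = 29.5°

For an infinite dry cohesionless slope FS = tanφ'/tanβ, so tanβ = tanφ' / FS.
tanβ = tan34.0° / 1.19 = 0.6745 / 1.19 = 0.5668
β = arctan(0.5668) = 29.55°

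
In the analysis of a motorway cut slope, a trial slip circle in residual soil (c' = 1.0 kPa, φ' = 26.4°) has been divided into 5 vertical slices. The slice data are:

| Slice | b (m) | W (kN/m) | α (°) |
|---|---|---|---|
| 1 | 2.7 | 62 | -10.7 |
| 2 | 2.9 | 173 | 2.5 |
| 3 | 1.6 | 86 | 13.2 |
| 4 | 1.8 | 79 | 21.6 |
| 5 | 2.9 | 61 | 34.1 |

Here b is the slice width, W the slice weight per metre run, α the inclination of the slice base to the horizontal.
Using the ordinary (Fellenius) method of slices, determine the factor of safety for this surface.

Ordinary method of slices: FS = Σ[c'·Δl_i + (W_i cosα_i)·tanφ'] / Σ W_i sinα_i, with Δl_i = b_i / cosα_i.
Slice 1: Δl = 2.7/cos(-10.7°) = 2.748 m; N'_1 = 62·cos(-10.7°) = 60.9; c'Δl = 2.75; W sinα = -11.5
Slice 2: Δl = 2.9/cos2.5° = 2.903 m; N'_2 = 173·cos2.5° = 172.8; c'Δl = 2.90; W sinα = 7.5
Slice 3: Δl = 1.6/cos13.2° = 1.643 m; N'_3 = 86·cos13.2° = 83.7; c'Δl = 1.64; W sinα = 19.6
Slice 4: Δl = 1.8/cos21.6° = 1.936 m; N'_4 = 79·cos21.6° = 73.5; c'Δl = 1.94; W sinα = 29.1
Slice 5: Δl = 2.9/cos34.1° = 3.502 m; N'_5 = 61·cos34.1° = 50.5; c'Δl = 3.50; W sinα = 34.2
Σc'Δl = 12.7 kN/m; ΣN' = 441.4 kN/m; ΣW sinα = 79.0 kN/m
Resisting = 12.7 + 441.4·tan26.4° = 12.7 + 219.1 = 231.9 kN/m
FS = 231.9 / 79.0 = 2.937

FS = 2.94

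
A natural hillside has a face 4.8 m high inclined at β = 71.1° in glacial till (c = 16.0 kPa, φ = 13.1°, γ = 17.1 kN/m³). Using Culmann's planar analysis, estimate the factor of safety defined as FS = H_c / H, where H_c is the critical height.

FS = 1.53

H_c = (4c/γ) · sinβ cosφ / [1 − cos(β − φ)]
    = (4·16.0/17.1) · sin71.1°·cos13.1° / [1 − cos58.0°]
    = 3.743 · 0.9215 / 0.4701 = 7.34 m
FS = H_c / H = 7.34 / 4.8 = 1.528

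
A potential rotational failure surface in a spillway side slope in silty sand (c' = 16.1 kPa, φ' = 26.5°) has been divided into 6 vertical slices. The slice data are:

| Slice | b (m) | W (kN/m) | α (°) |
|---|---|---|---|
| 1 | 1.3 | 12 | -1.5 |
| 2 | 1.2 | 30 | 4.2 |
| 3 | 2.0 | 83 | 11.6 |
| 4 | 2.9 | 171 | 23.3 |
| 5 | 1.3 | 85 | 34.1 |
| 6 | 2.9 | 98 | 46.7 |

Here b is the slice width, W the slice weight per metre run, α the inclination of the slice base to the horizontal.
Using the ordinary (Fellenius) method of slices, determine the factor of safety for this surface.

FS = 2.07

Ordinary method of slices: FS = Σ[c'·Δl_i + (W_i cosα_i)·tanφ'] / Σ W_i sinα_i, with Δl_i = b_i / cosα_i.
Slice 1: Δl = 1.3/cos(-1.5°) = 1.300 m; N'_1 = 12·cos(-1.5°) = 12.0; c'Δl = 20.94; W sinα = -0.3
Slice 2: Δl = 1.2/cos4.2° = 1.203 m; N'_2 = 30·cos4.2° = 29.9; c'Δl = 19.37; W sinα = 2.2
Slice 3: Δl = 2.0/cos11.6° = 2.042 m; N'_3 = 83·cos11.6° = 81.3; c'Δl = 32.87; W sinα = 16.7
Slice 4: Δl = 2.9/cos23.3° = 3.158 m; N'_4 = 171·cos23.3° = 157.1; c'Δl = 50.84; W sinα = 67.6
Slice 5: Δl = 1.3/cos34.1° = 1.570 m; N'_5 = 85·cos34.1° = 70.4; c'Δl = 25.28; W sinα = 47.7
Slice 6: Δl = 2.9/cos46.7° = 4.229 m; N'_6 = 98·cos46.7° = 67.2; c'Δl = 68.08; W sinα = 71.3
Σc'Δl = 217.4 kN/m; ΣN' = 417.9 kN/m; ΣW sinα = 205.2 kN/m
Resisting = 217.4 + 417.9·tan26.5° = 217.4 + 208.3 = 425.7 kN/m
FS = 425.7 / 205.2 = 2.075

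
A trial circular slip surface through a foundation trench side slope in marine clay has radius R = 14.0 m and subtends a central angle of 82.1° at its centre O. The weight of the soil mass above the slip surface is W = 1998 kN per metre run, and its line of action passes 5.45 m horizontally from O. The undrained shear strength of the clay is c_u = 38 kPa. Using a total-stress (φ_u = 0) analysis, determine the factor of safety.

FS = 0.98

Taking moments about the centre O, the resisting moment is provided by the undrained shear strength acting along the arc:
Arc length L_a = R·θ = 14.0·(82.1°·π/180) = 14.0·1.4329 = 20.06 m
M_R = c_u·L_a·R = 38·20.06·14.0 = 10672.4 kN·m/m
M_D = W·d = 1998·5.45 = 10889.1 kN·m/m
FS = M_R / M_D = 10672.4 / 10889.1 = 0.980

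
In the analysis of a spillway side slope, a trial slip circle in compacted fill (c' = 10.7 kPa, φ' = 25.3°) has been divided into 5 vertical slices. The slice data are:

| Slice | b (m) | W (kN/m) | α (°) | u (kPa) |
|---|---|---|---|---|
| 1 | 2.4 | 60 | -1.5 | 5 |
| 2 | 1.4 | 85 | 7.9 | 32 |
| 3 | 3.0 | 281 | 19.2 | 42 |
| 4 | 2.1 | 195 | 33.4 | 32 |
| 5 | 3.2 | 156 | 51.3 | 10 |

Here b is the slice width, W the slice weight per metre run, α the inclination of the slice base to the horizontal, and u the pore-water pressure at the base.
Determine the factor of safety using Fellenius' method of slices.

Ordinary method of slices: FS = Σ[c'·Δl_i + (W_i cosα_i − u_i·Δl_i)·tanφ'] / Σ W_i sinα_i, with Δl_i = b_i / cosα_i.
Slice 1: Δl = 2.4/cos(-1.5°) = 2.401 m; N'_1 = 60·cos(-1.5°) − 5·2.401 = 48.0; c'Δl = 25.69; W sinα = -1.6
Slice 2: Δl = 1.4/cos7.9° = 1.413 m; N'_2 = 85·cos7.9° − 32·1.413 = 39.0; c'Δl = 15.12; W sinα = 11.7
Slice 3: Δl = 3.0/cos19.2° = 3.177 m; N'_3 = 281·cos19.2° − 42·3.177 = 131.9; c'Δl = 33.99; W sinα = 92.4
Slice 4: Δl = 2.1/cos33.4° = 2.515 m; N'_4 = 195·cos33.4° − 32·2.515 = 82.3; c'Δl = 26.92; W sinα = 107.3
Slice 5: Δl = 3.2/cos51.3° = 5.118 m; N'_5 = 156·cos51.3° − 10·5.118 = 46.4; c'Δl = 54.76; W sinα = 121.7
Σc'Δl = 156.5 kN/m; ΣN' = 347.5 kN/m; ΣW sinα = 331.6 kN/m
Resisting = 156.5 + 347.5·tan25.3° = 156.5 + 164.3 = 320.8 kN/m
FS = 320.8 / 331.6 = 0.967

FS = 0.97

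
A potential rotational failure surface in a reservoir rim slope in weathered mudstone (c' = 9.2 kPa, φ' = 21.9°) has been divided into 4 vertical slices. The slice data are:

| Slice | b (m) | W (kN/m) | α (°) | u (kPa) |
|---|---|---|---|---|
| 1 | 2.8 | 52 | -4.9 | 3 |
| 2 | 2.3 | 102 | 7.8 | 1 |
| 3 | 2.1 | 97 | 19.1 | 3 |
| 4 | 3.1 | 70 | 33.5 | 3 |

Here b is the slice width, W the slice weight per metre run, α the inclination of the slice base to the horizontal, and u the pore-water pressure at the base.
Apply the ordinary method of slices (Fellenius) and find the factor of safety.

FS = 2.66

Ordinary method of slices: FS = Σ[c'·Δl_i + (W_i cosα_i − u_i·Δl_i)·tanφ'] / Σ W_i sinα_i, with Δl_i = b_i / cosα_i.
Slice 1: Δl = 2.8/cos(-4.9°) = 2.810 m; N'_1 = 52·cos(-4.9°) − 3·2.810 = 43.4; c'Δl = 25.85; W sinα = -4.4
Slice 2: Δl = 2.3/cos7.8° = 2.321 m; N'_2 = 102·cos7.8° − 1·2.321 = 98.7; c'Δl = 21.36; W sinα = 13.8
Slice 3: Δl = 2.1/cos19.1° = 2.222 m; N'_3 = 97·cos19.1° − 3·2.222 = 85.0; c'Δl = 20.45; W sinα = 31.7
Slice 4: Δl = 3.1/cos33.5° = 3.718 m; N'_4 = 70·cos33.5° − 3·3.718 = 47.2; c'Δl = 34.20; W sinα = 38.6
Σc'Δl = 101.9 kN/m; ΣN' = 274.3 kN/m; ΣW sinα = 79.8 kN/m
Resisting = 101.9 + 274.3·tan21.9° = 101.9 + 110.3 = 212.1 kN/m
FS = 212.1 / 79.8 = 2.659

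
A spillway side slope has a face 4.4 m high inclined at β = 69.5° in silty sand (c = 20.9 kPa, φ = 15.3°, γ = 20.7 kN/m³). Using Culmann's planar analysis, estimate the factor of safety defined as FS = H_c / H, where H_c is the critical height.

FS = 2.00

H_c = (4c/γ) · sinβ cosφ / [1 − cos(β − φ)]
    = (4·20.9/20.7) · sin69.5°·cos15.3° / [1 − cos54.2°]
    = 4.039 · 0.9035 / 0.4150 = 8.79 m
FS = H_c / H = 8.79 / 4.4 = 1.998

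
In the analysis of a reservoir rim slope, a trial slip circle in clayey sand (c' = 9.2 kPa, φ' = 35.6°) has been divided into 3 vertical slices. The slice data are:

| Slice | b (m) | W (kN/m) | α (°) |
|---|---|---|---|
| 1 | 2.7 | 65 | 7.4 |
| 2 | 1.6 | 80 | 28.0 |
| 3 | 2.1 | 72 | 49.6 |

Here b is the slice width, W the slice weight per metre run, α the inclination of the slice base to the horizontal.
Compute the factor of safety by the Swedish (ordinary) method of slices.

Ordinary method of slices: FS = Σ[c'·Δl_i + (W_i cosα_i)·tanφ'] / Σ W_i sinα_i, with Δl_i = b_i / cosα_i.
Slice 1: Δl = 2.7/cos7.4° = 2.723 m; N'_1 = 65·cos7.4° = 64.5; c'Δl = 25.05; W sinα = 8.4
Slice 2: Δl = 1.6/cos28.0° = 1.812 m; N'_2 = 80·cos28.0° = 70.6; c'Δl = 16.67; W sinα = 37.6
Slice 3: Δl = 2.1/cos49.6° = 3.240 m; N'_3 = 72·cos49.6° = 46.7; c'Δl = 29.81; W sinα = 54.8
Σc'Δl = 71.5 kN/m; ΣN' = 181.8 kN/m; ΣW sinα = 100.8 kN/m
Resisting = 71.5 + 181.8·tan35.6° = 71.5 + 130.1 = 201.7 kN/m
FS = 201.7 / 100.8 = 2.001

FS = 2.00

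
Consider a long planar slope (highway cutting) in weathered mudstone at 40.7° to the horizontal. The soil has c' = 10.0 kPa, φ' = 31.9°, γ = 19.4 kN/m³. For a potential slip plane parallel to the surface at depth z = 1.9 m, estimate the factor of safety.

For an infinite slope with a slip plane parallel to the surface (no pore pressure): FS = [c' + γz cos²β tanφ'] / [γz sinβ cosβ].
γz = 19.4·1.9 = 36.86 kN/m²
Numerator = 10.0 + 36.86·cos²40.7°·tan31.9° = 10.0 + 36.86·0.5748·0.6224 = 23.187 kPa
Denominator = 36.86·sin40.7°·cos40.7° = 36.86·0.6521·0.7581 = 18.223 kPa
FS = 23.187 / 18.223 = 1.272

FS = 1.27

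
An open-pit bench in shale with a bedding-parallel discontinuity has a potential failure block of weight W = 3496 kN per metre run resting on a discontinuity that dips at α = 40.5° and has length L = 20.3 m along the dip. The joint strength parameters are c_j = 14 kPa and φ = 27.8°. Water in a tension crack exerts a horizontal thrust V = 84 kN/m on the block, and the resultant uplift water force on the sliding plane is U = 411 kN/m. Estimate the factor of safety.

FS = 0.62

Resolving the block weight along and normal to the plane and applying the Mohr–Coulomb strength on the joint:
N' = W cosα − U − V sinα = 3496·cos40.5° − 411 − 84·sin40.5° = 2192.8 kN/m
Driving force T = W sinα + V cosα = 3496·sin40.5° + 84·cos40.5° = 2334.3 kN/m
Resisting force R = c_j·L + N'·tanφ = 14·20.3 + 2192.8·tan27.8° = 284.2 + 1156.1 = 1440.3 kN/m
FS = R / T = 1440.3 / 2334.3 = 0.617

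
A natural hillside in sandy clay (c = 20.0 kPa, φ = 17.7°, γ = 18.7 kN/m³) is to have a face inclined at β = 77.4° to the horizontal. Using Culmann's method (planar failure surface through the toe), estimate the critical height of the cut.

H_c = 8.03 m

Culmann's analysis gives the critical failure plane at α_cr = (β + φ)/2 = (77.4 + 17.7)/2 = 47.6°, and the critical height
H_c = (4c/γ) · sinβ cosφ / [1 − cos(β − φ)]
    = (4·20.0/18.7) · sin77.4°·cos17.7° / [1 − cos(59.7°)]
    = 4.278 · 0.9759·0.9527 / [1 − 0.5045]
    = 4.278 · 0.9297 / 0.4955
    = 8.03 m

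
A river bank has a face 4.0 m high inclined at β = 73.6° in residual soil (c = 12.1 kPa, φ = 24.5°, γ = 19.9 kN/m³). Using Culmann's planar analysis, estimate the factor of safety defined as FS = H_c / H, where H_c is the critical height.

H_c = (4c/γ) · sinβ cosφ / [1 − cos(β − φ)]
    = (4·12.1/19.9) · sin73.6°·cos24.5° / [1 − cos49.1°]
    = 2.432 · 0.8729 / 0.3453 = 6.15 m
FS = H_c / H = 6.15 / 4.0 = 1.537

FS = 1.54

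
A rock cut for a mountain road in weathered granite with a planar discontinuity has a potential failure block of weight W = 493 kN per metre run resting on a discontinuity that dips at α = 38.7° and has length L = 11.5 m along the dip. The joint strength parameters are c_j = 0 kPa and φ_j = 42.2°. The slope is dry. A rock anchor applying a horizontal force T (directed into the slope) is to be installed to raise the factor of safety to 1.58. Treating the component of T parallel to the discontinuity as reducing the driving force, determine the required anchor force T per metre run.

T = 77 kN/m

Resolving forces along and normal to the sliding plane, with the horizontal anchor force T adding T·sinα to the effective normal force and T·cosα acting up the plane against the driving force:
FS = [c_jL + (W cosα + T sinα) tanφ_j] / [W sinα − T cosα]
Without the anchor: N' = 384.8 kN/m, driving T_d = 308.2 kN/m, resisting R = 0·11.5 + 384.8·tan42.2° = 348.9 kN/m, FS = 1.13.
Setting FS = 1.58 and solving for T:
1.58·(308.2 − T cos38.7°) = 348.9 + T sin38.7°·tan42.2°
T·(sin38.7°·tan42.2° + 1.58·cos38.7°) = 1.58·308.2 − 348.9
T·(0.6252·0.9067 + 1.58·0.7804) = 487.0 − 348.9 = 138.2
T·1.8000 = 138.2
T = 76.8 kN/m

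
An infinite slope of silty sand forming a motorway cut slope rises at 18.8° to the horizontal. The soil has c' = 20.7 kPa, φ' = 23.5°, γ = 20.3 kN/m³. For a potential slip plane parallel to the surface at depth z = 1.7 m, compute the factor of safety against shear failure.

FS = 3.24

For an infinite slope with a slip plane parallel to the surface (no pore pressure): FS = [c' + γz cos²β tanφ'] / [γz sinβ cosβ].
γz = 20.3·1.7 = 34.51 kN/m²
Numerator = 20.7 + 34.51·cos²18.8°·tan23.5° = 20.7 + 34.51·0.8961·0.4348 = 34.147 kPa
Denominator = 34.51·sin18.8°·cos18.8° = 34.51·0.3223·0.9466 = 10.528 kPa
FS = 34.147 / 10.528 = 3.243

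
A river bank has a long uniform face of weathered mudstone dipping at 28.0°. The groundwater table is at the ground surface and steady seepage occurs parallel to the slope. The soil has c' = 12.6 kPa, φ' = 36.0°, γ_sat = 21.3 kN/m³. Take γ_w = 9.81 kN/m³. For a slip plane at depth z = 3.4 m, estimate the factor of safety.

With seepage parallel to the slope and the water table at the surface, the effective normal stress on the slip plane uses the buoyant unit weight γ' = γ_sat − γ_w while the driving shear stress uses γ_sat:
FS = [c' + γ' z cos²β tanφ'] / [γ_sat z sinβ cosβ]
γ' = 21.3 − 9.81 = 11.49 kN/m³
Numerator = 12.6 + 11.49·3.4·cos²28.0°·tan36.0° = 12.6 + 11.49·3.4·0.7796·0.7265 = 34.727 kPa
Denominator = 21.3·3.4·sin28.0°·cos28.0° = 21.3·3.4·0.4695·0.8829 = 30.019 kPa
FS = 34.727 / 30.019 = 1.157

FS = 1.16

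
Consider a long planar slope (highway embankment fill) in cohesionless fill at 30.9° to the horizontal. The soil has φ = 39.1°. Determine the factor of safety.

FS = 1.36

For a dry cohesionless infinite slope the factor of safety is FS = tanφ / tanβ.
FS = tan39.1° / tan30.9° = 0.8127 / 0.5985 = 1.358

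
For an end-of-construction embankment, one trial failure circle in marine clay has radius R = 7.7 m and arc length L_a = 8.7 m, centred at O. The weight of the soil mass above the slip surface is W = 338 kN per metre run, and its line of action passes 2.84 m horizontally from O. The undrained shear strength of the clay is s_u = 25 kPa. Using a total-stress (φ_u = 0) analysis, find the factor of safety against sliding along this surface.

Taking moments about the centre O, the resisting moment is provided by the undrained shear strength acting along the arc:
M_R = s_u·L_a·R = 25·8.70·7.7 = 1674.7 kN·m/m
M_D = W·d = 338·2.84 = 959.9 kN·m/m
FS = M_R / M_D = 1674.7 / 959.9 = 1.745

FS = 1.74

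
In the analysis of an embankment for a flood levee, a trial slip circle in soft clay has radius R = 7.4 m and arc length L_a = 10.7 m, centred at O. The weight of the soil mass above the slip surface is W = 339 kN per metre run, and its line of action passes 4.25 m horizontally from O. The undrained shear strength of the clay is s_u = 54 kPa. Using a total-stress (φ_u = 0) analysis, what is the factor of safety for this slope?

Taking moments about the centre O, the resisting moment is provided by the undrained shear strength acting along the arc:
M_R = s_u·L_a·R = 54·10.70·7.4 = 4275.7 kN·m/m
M_D = W·d = 339·4.25 = 1440.8 kN·m/m
FS = M_R / M_D = 4275.7 / 1440.8 = 2.968

FS = 2.97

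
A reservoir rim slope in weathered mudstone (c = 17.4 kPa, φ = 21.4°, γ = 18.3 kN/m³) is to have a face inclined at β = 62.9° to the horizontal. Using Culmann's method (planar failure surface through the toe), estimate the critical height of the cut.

H_c = 12.56 m

Culmann's analysis gives the critical failure plane at α_cr = (β + φ)/2 = (62.9 + 21.4)/2 = 42.1°, and the critical height
H_c = (4c/γ) · sinβ cosφ / [1 − cos(β − φ)]
    = (4·17.4/18.3) · sin62.9°·cos21.4° / [1 − cos(41.5°)]
    = 3.803 · 0.8902·0.9311 / [1 − 0.7490]
    = 3.803 · 0.8288 / 0.2510
    = 12.56 m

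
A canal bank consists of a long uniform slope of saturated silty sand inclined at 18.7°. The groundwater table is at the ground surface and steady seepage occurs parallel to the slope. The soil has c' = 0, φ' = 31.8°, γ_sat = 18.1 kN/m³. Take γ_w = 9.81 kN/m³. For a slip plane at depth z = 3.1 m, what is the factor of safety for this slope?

FS = 0.84

With seepage parallel to the slope and the water table at the surface, the effective normal stress on the slip plane uses the buoyant unit weight γ' = γ_sat − γ_w while the driving shear stress uses γ_sat:
FS = [c' + γ' z cos²β tanφ'] / [γ_sat z sinβ cosβ]
(For c' = 0 this reduces to FS = (γ'/γ_sat)·tanφ'/tanβ.)
γ' = 18.1 − 9.81 = 8.29 kN/m³
Numerator = 0.0 + 8.29·3.1·cos²18.7°·tan31.8° = 0.0 + 8.29·3.1·0.8972·0.6200 = 14.296 kPa
Denominator = 18.1·3.1·sin18.7°·cos18.7° = 18.1·3.1·0.3206·0.9472 = 17.040 kPa
FS = 14.296 / 17.040 = 0.839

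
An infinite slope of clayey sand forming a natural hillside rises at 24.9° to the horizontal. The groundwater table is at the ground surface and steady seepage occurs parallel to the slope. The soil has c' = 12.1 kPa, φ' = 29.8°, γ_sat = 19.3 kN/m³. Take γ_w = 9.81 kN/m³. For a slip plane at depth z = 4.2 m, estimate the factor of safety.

FS = 1.00

With seepage parallel to the slope and the water table at the surface, the effective normal stress on the slip plane uses the buoyant unit weight γ' = γ_sat − γ_w while the driving shear stress uses γ_sat:
FS = [c' + γ' z cos²β tanφ'] / [γ_sat z sinβ cosβ]
γ' = 19.3 − 9.81 = 9.49 kN/m³
Numerator = 12.1 + 9.49·4.2·cos²24.9°·tan29.8° = 12.1 + 9.49·4.2·0.8227·0.5727 = 30.880 kPa
Denominator = 19.3·4.2·sin24.9°·cos24.9° = 19.3·4.2·0.4210·0.9070 = 30.957 kPa
FS = 30.880 / 30.957 = 0.998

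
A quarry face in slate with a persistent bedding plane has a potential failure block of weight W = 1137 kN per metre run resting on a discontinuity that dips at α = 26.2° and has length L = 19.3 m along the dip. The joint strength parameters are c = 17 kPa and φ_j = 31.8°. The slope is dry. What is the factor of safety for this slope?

Resolving the block weight along and normal to the plane and applying the Mohr–Coulomb strength on the joint:
N' = W cosα = 1137·cos26.2° = 1020.2 kN/m
Driving force T = W sinα = 1137·sin26.2° = 502.0 kN/m
Resisting force R = c·L + N'·tanφ_j = 17·19.3 + 1020.2·tan31.8° = 328.1 + 632.5 = 960.6 kN/m
FS = R / T = 960.6 / 502.0 = 1.914

FS = 1.91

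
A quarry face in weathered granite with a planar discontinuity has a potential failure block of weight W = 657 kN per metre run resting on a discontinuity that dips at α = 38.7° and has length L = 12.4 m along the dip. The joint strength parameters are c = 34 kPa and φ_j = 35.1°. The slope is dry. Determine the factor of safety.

FS = 1.90

Resolving the block weight along and normal to the plane and applying the Mohr–Coulomb strength on the joint:
N' = W cosα = 657·cos38.7° = 512.7 kN/m
Driving force T = W sinα = 657·sin38.7° = 410.8 kN/m
Resisting force R = c·L + N'·tanφ_j = 34·12.4 + 512.7·tan35.1° = 421.6 + 360.4 = 782.0 kN/m
FS = R / T = 782.0 / 410.8 = 1.904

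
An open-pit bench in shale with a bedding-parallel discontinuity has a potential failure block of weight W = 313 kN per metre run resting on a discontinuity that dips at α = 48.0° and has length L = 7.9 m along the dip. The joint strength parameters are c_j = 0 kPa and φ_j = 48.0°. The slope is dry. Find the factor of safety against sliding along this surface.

FS = 1.00

Resolving the block weight along and normal to the plane and applying the Mohr–Coulomb strength on the joint:
N' = W cosα = 313·cos48.0° = 209.4 kN/m
Driving force T = W sinα = 313·sin48.0° = 232.6 kN/m
Resisting force R = c_j·L + N'·tanφ_j = 0·7.9 + 209.4·tan48.0° = 0.0 + 232.6 = 232.6 kN/m
FS = R / T = 232.6 / 232.6 = 1.000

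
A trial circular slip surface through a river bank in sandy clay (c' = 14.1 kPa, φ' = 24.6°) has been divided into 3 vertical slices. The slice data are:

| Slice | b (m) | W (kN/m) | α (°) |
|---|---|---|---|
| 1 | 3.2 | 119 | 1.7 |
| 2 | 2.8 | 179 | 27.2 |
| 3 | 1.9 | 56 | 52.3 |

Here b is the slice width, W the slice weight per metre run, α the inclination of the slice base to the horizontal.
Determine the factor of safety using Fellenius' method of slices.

FS = 2.13

Ordinary method of slices: FS = Σ[c'·Δl_i + (W_i cosα_i)·tanφ'] / Σ W_i sinα_i, with Δl_i = b_i / cosα_i.
Slice 1: Δl = 3.2/cos1.7° = 3.201 m; N'_1 = 119·cos1.7° = 118.9; c'Δl = 45.14; W sinα = 3.5
Slice 2: Δl = 2.8/cos27.2° = 3.148 m; N'_2 = 179·cos27.2° = 159.2; c'Δl = 44.39; W sinα = 81.8
Slice 3: Δl = 1.9/cos52.3° = 3.107 m; N'_3 = 56·cos52.3° = 34.2; c'Δl = 43.81; W sinα = 44.3
Σc'Δl = 133.3 kN/m; ΣN' = 312.4 kN/m; ΣW sinα = 129.7 kN/m
Resisting = 133.3 + 312.4·tan24.6° = 133.3 + 143.0 = 276.4 kN/m
FS = 276.4 / 129.7 = 2.131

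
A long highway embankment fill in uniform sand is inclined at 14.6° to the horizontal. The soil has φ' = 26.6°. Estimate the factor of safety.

For a dry cohesionless infinite slope the factor of safety is FS = tanφ' / tanβ.
FS = tan26.6° / tan14.6° = 0.5008 / 0.2605 = 1.922

FS = 1.92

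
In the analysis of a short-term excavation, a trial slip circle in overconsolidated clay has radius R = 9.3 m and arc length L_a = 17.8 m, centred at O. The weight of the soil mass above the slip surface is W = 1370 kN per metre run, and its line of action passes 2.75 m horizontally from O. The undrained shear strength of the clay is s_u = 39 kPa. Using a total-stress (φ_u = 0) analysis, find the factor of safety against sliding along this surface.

Taking moments about the centre O, the resisting moment is provided by the undrained shear strength acting along the arc:
M_R = s_u·L_a·R = 39·17.80·9.3 = 6456.1 kN·m/m
M_D = W·d = 1370·2.75 = 3767.5 kN·m/m
FS = M_R / M_D = 6456.1 / 3767.5 = 1.714

FS = 1.71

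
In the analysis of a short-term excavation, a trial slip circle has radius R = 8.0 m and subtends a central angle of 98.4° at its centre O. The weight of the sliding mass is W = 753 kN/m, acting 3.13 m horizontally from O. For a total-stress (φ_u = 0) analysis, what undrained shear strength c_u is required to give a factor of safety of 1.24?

c_u = 26.6 kPa

FS = c_u·L_a·R / (W·d), so c_u = FS·W·d / (L_a·R).
Arc length L_a = R·θ = 8.0·(98.4°·π/180) = 8.0·1.7174 = 13.74 m
c_u = 1.24·753·3.13 / (13.74·8.0) = 2922.5 / 109.91 = 26.59 kPa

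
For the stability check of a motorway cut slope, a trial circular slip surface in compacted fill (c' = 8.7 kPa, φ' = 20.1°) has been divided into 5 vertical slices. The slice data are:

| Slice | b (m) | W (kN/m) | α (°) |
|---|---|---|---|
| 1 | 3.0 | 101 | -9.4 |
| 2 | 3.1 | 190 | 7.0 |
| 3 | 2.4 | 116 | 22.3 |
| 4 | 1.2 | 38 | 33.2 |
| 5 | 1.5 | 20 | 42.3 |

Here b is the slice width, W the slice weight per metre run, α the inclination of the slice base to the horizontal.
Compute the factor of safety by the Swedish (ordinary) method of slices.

Ordinary method of slices: FS = Σ[c'·Δl_i + (W_i cosα_i)·tanφ'] / Σ W_i sinα_i, with Δl_i = b_i / cosα_i.
Slice 1: Δl = 3.0/cos(-9.4°) = 3.041 m; N'_1 = 101·cos(-9.4°) = 99.6; c'Δl = 26.46; W sinα = -16.5
Slice 2: Δl = 3.1/cos7.0° = 3.123 m; N'_2 = 190·cos7.0° = 188.6; c'Δl = 27.17; W sinα = 23.2
Slice 3: Δl = 2.4/cos22.3° = 2.594 m; N'_3 = 116·cos22.3° = 107.3; c'Δl = 22.57; W sinα = 44.0
Slice 4: Δl = 1.2/cos33.2° = 1.434 m; N'_4 = 38·cos33.2° = 31.8; c'Δl = 12.48; W sinα = 20.8
Slice 5: Δl = 1.5/cos42.3° = 2.028 m; N'_5 = 20·cos42.3° = 14.8; c'Δl = 17.64; W sinα = 13.5
Σc'Δl = 106.3 kN/m; ΣN' = 442.1 kN/m; ΣW sinα = 84.9 kN/m
Resisting = 106.3 + 442.1·tan20.1° = 106.3 + 161.8 = 268.1 kN/m
FS = 268.1 / 84.9 = 3.156

FS = 3.16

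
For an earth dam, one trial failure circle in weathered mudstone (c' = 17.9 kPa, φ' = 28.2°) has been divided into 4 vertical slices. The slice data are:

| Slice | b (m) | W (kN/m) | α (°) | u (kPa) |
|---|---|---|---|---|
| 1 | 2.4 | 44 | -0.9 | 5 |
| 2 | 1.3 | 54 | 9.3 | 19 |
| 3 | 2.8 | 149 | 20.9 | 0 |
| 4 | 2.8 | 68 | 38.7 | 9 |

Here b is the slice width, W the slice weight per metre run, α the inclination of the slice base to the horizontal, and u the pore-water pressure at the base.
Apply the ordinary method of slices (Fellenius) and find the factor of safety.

Ordinary method of slices: FS = Σ[c'·Δl_i + (W_i cosα_i − u_i·Δl_i)·tanφ'] / Σ W_i sinα_i, with Δl_i = b_i / cosα_i.
Slice 1: Δl = 2.4/cos(-0.9°) = 2.400 m; N'_1 = 44·cos(-0.9°) − 5·2.400 = 32.0; c'Δl = 42.97; W sinα = -0.7
Slice 2: Δl = 1.3/cos9.3° = 1.317 m; N'_2 = 54·cos9.3° − 19·1.317 = 28.3; c'Δl = 23.58; W sinα = 8.7
Slice 3: Δl = 2.8/cos20.9° = 2.997 m; N'_3 = 149·cos20.9° − 0·2.997 = 139.2; c'Δl = 53.65; W sinα = 53.2
Slice 4: Δl = 2.8/cos38.7° = 3.588 m; N'_4 = 68·cos38.7° − 9·3.588 = 20.8; c'Δl = 64.22; W sinα = 42.5
Σc'Δl = 184.4 kN/m; ΣN' = 220.2 kN/m; ΣW sinα = 103.7 kN/m
Resisting = 184.4 + 220.2·tan28.2° = 184.4 + 118.1 = 302.5 kN/m
FS = 302.5 / 103.7 = 2.917

FS = 2.92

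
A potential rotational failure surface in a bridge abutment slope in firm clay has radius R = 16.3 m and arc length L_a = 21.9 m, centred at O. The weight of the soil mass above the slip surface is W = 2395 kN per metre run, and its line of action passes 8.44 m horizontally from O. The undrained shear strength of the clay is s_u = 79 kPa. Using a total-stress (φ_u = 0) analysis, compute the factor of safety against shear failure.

Taking moments about the centre O, the resisting moment is provided by the undrained shear strength acting along the arc:
M_R = s_u·L_a·R = 79·21.90·16.3 = 28200.6 kN·m/m
M_D = W·d = 2395·8.44 = 20213.8 kN·m/m
FS = M_R / M_D = 28200.6 / 20213.8 = 1.395

FS = 1.40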